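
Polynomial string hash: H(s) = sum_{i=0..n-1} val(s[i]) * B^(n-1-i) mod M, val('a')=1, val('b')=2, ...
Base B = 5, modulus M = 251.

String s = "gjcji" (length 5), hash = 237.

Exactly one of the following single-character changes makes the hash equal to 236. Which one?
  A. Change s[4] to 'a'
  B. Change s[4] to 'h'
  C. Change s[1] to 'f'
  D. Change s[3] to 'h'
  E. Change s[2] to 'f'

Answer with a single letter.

Option A: s[4]='i'->'a', delta=(1-9)*5^0 mod 251 = 243, hash=237+243 mod 251 = 229
Option B: s[4]='i'->'h', delta=(8-9)*5^0 mod 251 = 250, hash=237+250 mod 251 = 236 <-- target
Option C: s[1]='j'->'f', delta=(6-10)*5^3 mod 251 = 2, hash=237+2 mod 251 = 239
Option D: s[3]='j'->'h', delta=(8-10)*5^1 mod 251 = 241, hash=237+241 mod 251 = 227
Option E: s[2]='c'->'f', delta=(6-3)*5^2 mod 251 = 75, hash=237+75 mod 251 = 61

Answer: B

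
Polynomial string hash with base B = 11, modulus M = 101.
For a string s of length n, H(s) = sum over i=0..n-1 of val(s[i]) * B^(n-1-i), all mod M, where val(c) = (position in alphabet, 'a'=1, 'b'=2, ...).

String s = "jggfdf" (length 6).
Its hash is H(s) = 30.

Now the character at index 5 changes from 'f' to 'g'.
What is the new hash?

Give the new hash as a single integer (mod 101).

val('f') = 6, val('g') = 7
Position k = 5, exponent = n-1-k = 0
B^0 mod M = 11^0 mod 101 = 1
Delta = (7 - 6) * 1 mod 101 = 1
New hash = (30 + 1) mod 101 = 31

Answer: 31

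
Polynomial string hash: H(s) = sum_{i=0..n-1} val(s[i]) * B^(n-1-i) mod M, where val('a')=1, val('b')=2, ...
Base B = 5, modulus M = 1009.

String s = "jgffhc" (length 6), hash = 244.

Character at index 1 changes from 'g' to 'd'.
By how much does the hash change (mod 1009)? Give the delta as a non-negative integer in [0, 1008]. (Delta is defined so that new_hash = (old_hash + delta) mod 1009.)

Answer: 143

Derivation:
Delta formula: (val(new) - val(old)) * B^(n-1-k) mod M
  val('d') - val('g') = 4 - 7 = -3
  B^(n-1-k) = 5^4 mod 1009 = 625
  Delta = -3 * 625 mod 1009 = 143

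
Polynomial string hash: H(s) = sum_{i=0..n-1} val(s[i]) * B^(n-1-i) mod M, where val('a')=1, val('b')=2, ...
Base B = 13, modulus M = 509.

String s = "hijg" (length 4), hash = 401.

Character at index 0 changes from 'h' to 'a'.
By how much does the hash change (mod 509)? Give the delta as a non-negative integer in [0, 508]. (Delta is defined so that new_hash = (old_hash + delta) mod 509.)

Answer: 400

Derivation:
Delta formula: (val(new) - val(old)) * B^(n-1-k) mod M
  val('a') - val('h') = 1 - 8 = -7
  B^(n-1-k) = 13^3 mod 509 = 161
  Delta = -7 * 161 mod 509 = 400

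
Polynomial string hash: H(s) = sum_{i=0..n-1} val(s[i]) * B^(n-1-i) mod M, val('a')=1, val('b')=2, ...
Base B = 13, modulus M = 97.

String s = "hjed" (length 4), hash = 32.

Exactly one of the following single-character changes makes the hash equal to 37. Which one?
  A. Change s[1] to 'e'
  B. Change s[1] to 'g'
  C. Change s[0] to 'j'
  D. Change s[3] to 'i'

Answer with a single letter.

Option A: s[1]='j'->'e', delta=(5-10)*13^2 mod 97 = 28, hash=32+28 mod 97 = 60
Option B: s[1]='j'->'g', delta=(7-10)*13^2 mod 97 = 75, hash=32+75 mod 97 = 10
Option C: s[0]='h'->'j', delta=(10-8)*13^3 mod 97 = 29, hash=32+29 mod 97 = 61
Option D: s[3]='d'->'i', delta=(9-4)*13^0 mod 97 = 5, hash=32+5 mod 97 = 37 <-- target

Answer: D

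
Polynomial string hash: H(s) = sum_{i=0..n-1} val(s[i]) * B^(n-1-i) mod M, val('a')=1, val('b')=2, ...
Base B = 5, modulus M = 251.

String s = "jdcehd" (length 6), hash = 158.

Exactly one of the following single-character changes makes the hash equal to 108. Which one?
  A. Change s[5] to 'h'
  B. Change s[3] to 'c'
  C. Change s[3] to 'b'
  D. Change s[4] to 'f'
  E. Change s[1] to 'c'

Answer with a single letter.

Answer: B

Derivation:
Option A: s[5]='d'->'h', delta=(8-4)*5^0 mod 251 = 4, hash=158+4 mod 251 = 162
Option B: s[3]='e'->'c', delta=(3-5)*5^2 mod 251 = 201, hash=158+201 mod 251 = 108 <-- target
Option C: s[3]='e'->'b', delta=(2-5)*5^2 mod 251 = 176, hash=158+176 mod 251 = 83
Option D: s[4]='h'->'f', delta=(6-8)*5^1 mod 251 = 241, hash=158+241 mod 251 = 148
Option E: s[1]='d'->'c', delta=(3-4)*5^4 mod 251 = 128, hash=158+128 mod 251 = 35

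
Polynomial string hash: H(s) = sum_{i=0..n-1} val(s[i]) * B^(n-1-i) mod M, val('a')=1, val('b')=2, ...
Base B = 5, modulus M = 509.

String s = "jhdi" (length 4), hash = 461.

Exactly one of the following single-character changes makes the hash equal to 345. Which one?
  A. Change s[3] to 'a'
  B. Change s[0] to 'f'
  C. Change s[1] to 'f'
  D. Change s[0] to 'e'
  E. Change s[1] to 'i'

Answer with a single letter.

Answer: D

Derivation:
Option A: s[3]='i'->'a', delta=(1-9)*5^0 mod 509 = 501, hash=461+501 mod 509 = 453
Option B: s[0]='j'->'f', delta=(6-10)*5^3 mod 509 = 9, hash=461+9 mod 509 = 470
Option C: s[1]='h'->'f', delta=(6-8)*5^2 mod 509 = 459, hash=461+459 mod 509 = 411
Option D: s[0]='j'->'e', delta=(5-10)*5^3 mod 509 = 393, hash=461+393 mod 509 = 345 <-- target
Option E: s[1]='h'->'i', delta=(9-8)*5^2 mod 509 = 25, hash=461+25 mod 509 = 486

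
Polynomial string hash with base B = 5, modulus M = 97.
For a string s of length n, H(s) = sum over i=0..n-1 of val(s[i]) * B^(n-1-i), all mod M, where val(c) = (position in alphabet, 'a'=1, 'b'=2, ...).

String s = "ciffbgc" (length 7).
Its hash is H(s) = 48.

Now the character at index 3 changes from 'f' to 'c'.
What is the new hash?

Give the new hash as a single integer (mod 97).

val('f') = 6, val('c') = 3
Position k = 3, exponent = n-1-k = 3
B^3 mod M = 5^3 mod 97 = 28
Delta = (3 - 6) * 28 mod 97 = 13
New hash = (48 + 13) mod 97 = 61

Answer: 61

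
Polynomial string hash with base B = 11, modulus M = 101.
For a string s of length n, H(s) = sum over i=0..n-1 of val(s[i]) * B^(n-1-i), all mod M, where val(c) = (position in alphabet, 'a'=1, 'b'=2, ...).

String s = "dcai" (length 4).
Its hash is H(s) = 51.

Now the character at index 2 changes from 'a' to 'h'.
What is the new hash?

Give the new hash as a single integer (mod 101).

Answer: 27

Derivation:
val('a') = 1, val('h') = 8
Position k = 2, exponent = n-1-k = 1
B^1 mod M = 11^1 mod 101 = 11
Delta = (8 - 1) * 11 mod 101 = 77
New hash = (51 + 77) mod 101 = 27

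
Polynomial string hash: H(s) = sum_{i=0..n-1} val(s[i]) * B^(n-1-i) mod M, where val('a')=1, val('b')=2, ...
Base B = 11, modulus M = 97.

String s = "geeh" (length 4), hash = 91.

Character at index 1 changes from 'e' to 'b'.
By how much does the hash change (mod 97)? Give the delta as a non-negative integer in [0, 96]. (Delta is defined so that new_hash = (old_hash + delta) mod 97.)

Answer: 25

Derivation:
Delta formula: (val(new) - val(old)) * B^(n-1-k) mod M
  val('b') - val('e') = 2 - 5 = -3
  B^(n-1-k) = 11^2 mod 97 = 24
  Delta = -3 * 24 mod 97 = 25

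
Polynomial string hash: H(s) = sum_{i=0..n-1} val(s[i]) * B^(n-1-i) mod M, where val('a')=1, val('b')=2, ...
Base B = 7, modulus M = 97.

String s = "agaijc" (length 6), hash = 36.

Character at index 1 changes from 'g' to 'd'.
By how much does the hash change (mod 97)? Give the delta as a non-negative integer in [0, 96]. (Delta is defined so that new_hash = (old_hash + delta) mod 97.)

Delta formula: (val(new) - val(old)) * B^(n-1-k) mod M
  val('d') - val('g') = 4 - 7 = -3
  B^(n-1-k) = 7^4 mod 97 = 73
  Delta = -3 * 73 mod 97 = 72

Answer: 72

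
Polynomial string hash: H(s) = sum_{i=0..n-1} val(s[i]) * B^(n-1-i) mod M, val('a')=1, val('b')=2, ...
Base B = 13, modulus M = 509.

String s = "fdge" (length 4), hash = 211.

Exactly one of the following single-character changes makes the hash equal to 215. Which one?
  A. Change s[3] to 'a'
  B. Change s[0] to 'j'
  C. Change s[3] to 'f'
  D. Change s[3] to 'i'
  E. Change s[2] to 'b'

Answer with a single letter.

Option A: s[3]='e'->'a', delta=(1-5)*13^0 mod 509 = 505, hash=211+505 mod 509 = 207
Option B: s[0]='f'->'j', delta=(10-6)*13^3 mod 509 = 135, hash=211+135 mod 509 = 346
Option C: s[3]='e'->'f', delta=(6-5)*13^0 mod 509 = 1, hash=211+1 mod 509 = 212
Option D: s[3]='e'->'i', delta=(9-5)*13^0 mod 509 = 4, hash=211+4 mod 509 = 215 <-- target
Option E: s[2]='g'->'b', delta=(2-7)*13^1 mod 509 = 444, hash=211+444 mod 509 = 146

Answer: D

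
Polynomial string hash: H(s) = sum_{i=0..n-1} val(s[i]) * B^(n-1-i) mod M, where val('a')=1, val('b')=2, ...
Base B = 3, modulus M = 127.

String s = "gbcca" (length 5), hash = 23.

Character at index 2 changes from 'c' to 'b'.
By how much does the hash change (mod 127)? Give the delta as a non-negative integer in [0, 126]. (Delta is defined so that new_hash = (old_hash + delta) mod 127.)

Delta formula: (val(new) - val(old)) * B^(n-1-k) mod M
  val('b') - val('c') = 2 - 3 = -1
  B^(n-1-k) = 3^2 mod 127 = 9
  Delta = -1 * 9 mod 127 = 118

Answer: 118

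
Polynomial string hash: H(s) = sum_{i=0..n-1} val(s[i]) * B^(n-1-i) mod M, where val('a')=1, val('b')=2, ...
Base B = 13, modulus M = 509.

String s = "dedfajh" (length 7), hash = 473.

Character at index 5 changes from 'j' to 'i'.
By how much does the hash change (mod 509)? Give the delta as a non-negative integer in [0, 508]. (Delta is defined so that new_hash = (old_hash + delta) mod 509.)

Answer: 496

Derivation:
Delta formula: (val(new) - val(old)) * B^(n-1-k) mod M
  val('i') - val('j') = 9 - 10 = -1
  B^(n-1-k) = 13^1 mod 509 = 13
  Delta = -1 * 13 mod 509 = 496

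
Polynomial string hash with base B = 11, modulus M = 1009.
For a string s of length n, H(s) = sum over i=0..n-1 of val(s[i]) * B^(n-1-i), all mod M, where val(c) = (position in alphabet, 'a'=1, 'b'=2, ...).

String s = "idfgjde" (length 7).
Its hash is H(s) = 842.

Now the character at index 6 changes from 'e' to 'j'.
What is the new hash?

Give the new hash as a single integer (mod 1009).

val('e') = 5, val('j') = 10
Position k = 6, exponent = n-1-k = 0
B^0 mod M = 11^0 mod 1009 = 1
Delta = (10 - 5) * 1 mod 1009 = 5
New hash = (842 + 5) mod 1009 = 847

Answer: 847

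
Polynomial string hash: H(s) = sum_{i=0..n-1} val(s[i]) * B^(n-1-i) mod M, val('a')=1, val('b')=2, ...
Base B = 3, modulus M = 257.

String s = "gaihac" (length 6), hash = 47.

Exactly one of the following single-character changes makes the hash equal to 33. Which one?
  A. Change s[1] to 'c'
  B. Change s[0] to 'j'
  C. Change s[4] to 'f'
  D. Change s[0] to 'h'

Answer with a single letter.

Option A: s[1]='a'->'c', delta=(3-1)*3^4 mod 257 = 162, hash=47+162 mod 257 = 209
Option B: s[0]='g'->'j', delta=(10-7)*3^5 mod 257 = 215, hash=47+215 mod 257 = 5
Option C: s[4]='a'->'f', delta=(6-1)*3^1 mod 257 = 15, hash=47+15 mod 257 = 62
Option D: s[0]='g'->'h', delta=(8-7)*3^5 mod 257 = 243, hash=47+243 mod 257 = 33 <-- target

Answer: D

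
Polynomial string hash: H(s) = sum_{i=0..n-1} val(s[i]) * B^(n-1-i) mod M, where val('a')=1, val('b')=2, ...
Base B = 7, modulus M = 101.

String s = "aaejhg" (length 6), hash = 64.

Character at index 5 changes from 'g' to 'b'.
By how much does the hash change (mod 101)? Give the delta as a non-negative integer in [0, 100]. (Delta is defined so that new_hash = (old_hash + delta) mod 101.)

Delta formula: (val(new) - val(old)) * B^(n-1-k) mod M
  val('b') - val('g') = 2 - 7 = -5
  B^(n-1-k) = 7^0 mod 101 = 1
  Delta = -5 * 1 mod 101 = 96

Answer: 96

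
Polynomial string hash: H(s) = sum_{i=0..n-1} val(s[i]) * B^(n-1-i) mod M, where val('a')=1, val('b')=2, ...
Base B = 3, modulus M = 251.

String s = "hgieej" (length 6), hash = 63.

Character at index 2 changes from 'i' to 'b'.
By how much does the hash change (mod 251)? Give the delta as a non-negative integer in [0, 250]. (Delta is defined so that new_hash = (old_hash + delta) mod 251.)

Delta formula: (val(new) - val(old)) * B^(n-1-k) mod M
  val('b') - val('i') = 2 - 9 = -7
  B^(n-1-k) = 3^3 mod 251 = 27
  Delta = -7 * 27 mod 251 = 62

Answer: 62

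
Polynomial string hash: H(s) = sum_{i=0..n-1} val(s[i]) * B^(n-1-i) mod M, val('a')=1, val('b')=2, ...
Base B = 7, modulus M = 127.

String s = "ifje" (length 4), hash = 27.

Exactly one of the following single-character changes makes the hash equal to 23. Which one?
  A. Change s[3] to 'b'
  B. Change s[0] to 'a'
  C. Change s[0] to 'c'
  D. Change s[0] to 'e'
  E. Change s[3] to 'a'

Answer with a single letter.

Option A: s[3]='e'->'b', delta=(2-5)*7^0 mod 127 = 124, hash=27+124 mod 127 = 24
Option B: s[0]='i'->'a', delta=(1-9)*7^3 mod 127 = 50, hash=27+50 mod 127 = 77
Option C: s[0]='i'->'c', delta=(3-9)*7^3 mod 127 = 101, hash=27+101 mod 127 = 1
Option D: s[0]='i'->'e', delta=(5-9)*7^3 mod 127 = 25, hash=27+25 mod 127 = 52
Option E: s[3]='e'->'a', delta=(1-5)*7^0 mod 127 = 123, hash=27+123 mod 127 = 23 <-- target

Answer: E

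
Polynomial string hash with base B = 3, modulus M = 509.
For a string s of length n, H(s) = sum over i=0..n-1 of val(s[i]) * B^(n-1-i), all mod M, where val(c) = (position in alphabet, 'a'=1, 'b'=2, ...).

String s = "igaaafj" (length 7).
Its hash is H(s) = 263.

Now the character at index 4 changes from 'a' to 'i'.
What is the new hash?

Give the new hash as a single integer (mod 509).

Answer: 335

Derivation:
val('a') = 1, val('i') = 9
Position k = 4, exponent = n-1-k = 2
B^2 mod M = 3^2 mod 509 = 9
Delta = (9 - 1) * 9 mod 509 = 72
New hash = (263 + 72) mod 509 = 335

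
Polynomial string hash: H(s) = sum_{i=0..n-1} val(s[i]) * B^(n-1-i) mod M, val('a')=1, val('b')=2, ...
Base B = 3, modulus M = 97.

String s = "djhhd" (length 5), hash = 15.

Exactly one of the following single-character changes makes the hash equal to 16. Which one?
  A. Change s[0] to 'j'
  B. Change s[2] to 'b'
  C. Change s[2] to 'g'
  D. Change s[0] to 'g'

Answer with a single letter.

Answer: A

Derivation:
Option A: s[0]='d'->'j', delta=(10-4)*3^4 mod 97 = 1, hash=15+1 mod 97 = 16 <-- target
Option B: s[2]='h'->'b', delta=(2-8)*3^2 mod 97 = 43, hash=15+43 mod 97 = 58
Option C: s[2]='h'->'g', delta=(7-8)*3^2 mod 97 = 88, hash=15+88 mod 97 = 6
Option D: s[0]='d'->'g', delta=(7-4)*3^4 mod 97 = 49, hash=15+49 mod 97 = 64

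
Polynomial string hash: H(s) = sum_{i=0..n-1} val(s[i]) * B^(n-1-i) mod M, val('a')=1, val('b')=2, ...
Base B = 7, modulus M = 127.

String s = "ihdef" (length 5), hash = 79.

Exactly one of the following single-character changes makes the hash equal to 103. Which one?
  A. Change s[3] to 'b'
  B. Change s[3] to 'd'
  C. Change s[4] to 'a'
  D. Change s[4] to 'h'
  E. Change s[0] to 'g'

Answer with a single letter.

Option A: s[3]='e'->'b', delta=(2-5)*7^1 mod 127 = 106, hash=79+106 mod 127 = 58
Option B: s[3]='e'->'d', delta=(4-5)*7^1 mod 127 = 120, hash=79+120 mod 127 = 72
Option C: s[4]='f'->'a', delta=(1-6)*7^0 mod 127 = 122, hash=79+122 mod 127 = 74
Option D: s[4]='f'->'h', delta=(8-6)*7^0 mod 127 = 2, hash=79+2 mod 127 = 81
Option E: s[0]='i'->'g', delta=(7-9)*7^4 mod 127 = 24, hash=79+24 mod 127 = 103 <-- target

Answer: E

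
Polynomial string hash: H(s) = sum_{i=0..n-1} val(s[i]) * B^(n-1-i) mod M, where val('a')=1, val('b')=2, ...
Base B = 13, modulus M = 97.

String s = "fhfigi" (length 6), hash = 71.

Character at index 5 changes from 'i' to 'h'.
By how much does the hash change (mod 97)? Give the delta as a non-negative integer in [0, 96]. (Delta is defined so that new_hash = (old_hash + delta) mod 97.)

Delta formula: (val(new) - val(old)) * B^(n-1-k) mod M
  val('h') - val('i') = 8 - 9 = -1
  B^(n-1-k) = 13^0 mod 97 = 1
  Delta = -1 * 1 mod 97 = 96

Answer: 96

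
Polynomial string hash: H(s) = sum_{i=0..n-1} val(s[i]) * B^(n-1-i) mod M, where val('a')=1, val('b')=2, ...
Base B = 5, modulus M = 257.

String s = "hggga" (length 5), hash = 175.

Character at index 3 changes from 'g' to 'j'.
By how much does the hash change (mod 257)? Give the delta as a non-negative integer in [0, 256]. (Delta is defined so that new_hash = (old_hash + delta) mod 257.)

Answer: 15

Derivation:
Delta formula: (val(new) - val(old)) * B^(n-1-k) mod M
  val('j') - val('g') = 10 - 7 = 3
  B^(n-1-k) = 5^1 mod 257 = 5
  Delta = 3 * 5 mod 257 = 15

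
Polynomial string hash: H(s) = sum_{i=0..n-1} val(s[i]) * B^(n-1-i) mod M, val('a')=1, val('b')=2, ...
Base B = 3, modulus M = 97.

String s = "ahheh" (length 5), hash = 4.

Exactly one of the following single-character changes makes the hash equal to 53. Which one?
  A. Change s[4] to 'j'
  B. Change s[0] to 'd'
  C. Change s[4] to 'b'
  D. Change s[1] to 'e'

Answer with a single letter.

Answer: B

Derivation:
Option A: s[4]='h'->'j', delta=(10-8)*3^0 mod 97 = 2, hash=4+2 mod 97 = 6
Option B: s[0]='a'->'d', delta=(4-1)*3^4 mod 97 = 49, hash=4+49 mod 97 = 53 <-- target
Option C: s[4]='h'->'b', delta=(2-8)*3^0 mod 97 = 91, hash=4+91 mod 97 = 95
Option D: s[1]='h'->'e', delta=(5-8)*3^3 mod 97 = 16, hash=4+16 mod 97 = 20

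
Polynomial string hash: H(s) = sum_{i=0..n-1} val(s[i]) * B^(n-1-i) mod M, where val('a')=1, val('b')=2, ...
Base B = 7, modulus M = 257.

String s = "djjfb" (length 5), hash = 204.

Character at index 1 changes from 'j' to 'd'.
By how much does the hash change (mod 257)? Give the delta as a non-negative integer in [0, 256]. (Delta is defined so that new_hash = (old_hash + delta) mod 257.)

Answer: 255

Derivation:
Delta formula: (val(new) - val(old)) * B^(n-1-k) mod M
  val('d') - val('j') = 4 - 10 = -6
  B^(n-1-k) = 7^3 mod 257 = 86
  Delta = -6 * 86 mod 257 = 255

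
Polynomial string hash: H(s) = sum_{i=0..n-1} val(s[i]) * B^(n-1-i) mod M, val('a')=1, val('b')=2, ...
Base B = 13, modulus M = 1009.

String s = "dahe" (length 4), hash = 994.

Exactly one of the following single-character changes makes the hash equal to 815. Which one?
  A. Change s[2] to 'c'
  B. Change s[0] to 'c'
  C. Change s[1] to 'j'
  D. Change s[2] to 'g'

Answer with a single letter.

Option A: s[2]='h'->'c', delta=(3-8)*13^1 mod 1009 = 944, hash=994+944 mod 1009 = 929
Option B: s[0]='d'->'c', delta=(3-4)*13^3 mod 1009 = 830, hash=994+830 mod 1009 = 815 <-- target
Option C: s[1]='a'->'j', delta=(10-1)*13^2 mod 1009 = 512, hash=994+512 mod 1009 = 497
Option D: s[2]='h'->'g', delta=(7-8)*13^1 mod 1009 = 996, hash=994+996 mod 1009 = 981

Answer: B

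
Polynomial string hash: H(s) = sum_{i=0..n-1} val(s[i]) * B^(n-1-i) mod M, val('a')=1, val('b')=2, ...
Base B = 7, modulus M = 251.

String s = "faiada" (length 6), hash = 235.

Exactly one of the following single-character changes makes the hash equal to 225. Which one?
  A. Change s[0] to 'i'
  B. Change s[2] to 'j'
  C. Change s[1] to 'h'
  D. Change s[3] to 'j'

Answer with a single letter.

Answer: C

Derivation:
Option A: s[0]='f'->'i', delta=(9-6)*7^5 mod 251 = 221, hash=235+221 mod 251 = 205
Option B: s[2]='i'->'j', delta=(10-9)*7^3 mod 251 = 92, hash=235+92 mod 251 = 76
Option C: s[1]='a'->'h', delta=(8-1)*7^4 mod 251 = 241, hash=235+241 mod 251 = 225 <-- target
Option D: s[3]='a'->'j', delta=(10-1)*7^2 mod 251 = 190, hash=235+190 mod 251 = 174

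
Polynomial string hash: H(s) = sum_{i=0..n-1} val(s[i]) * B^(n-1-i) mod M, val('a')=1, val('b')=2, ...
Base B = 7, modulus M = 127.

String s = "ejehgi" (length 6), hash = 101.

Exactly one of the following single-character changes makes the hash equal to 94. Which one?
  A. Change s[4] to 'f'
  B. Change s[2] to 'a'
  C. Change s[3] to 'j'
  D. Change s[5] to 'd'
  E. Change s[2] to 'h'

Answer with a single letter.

Answer: A

Derivation:
Option A: s[4]='g'->'f', delta=(6-7)*7^1 mod 127 = 120, hash=101+120 mod 127 = 94 <-- target
Option B: s[2]='e'->'a', delta=(1-5)*7^3 mod 127 = 25, hash=101+25 mod 127 = 126
Option C: s[3]='h'->'j', delta=(10-8)*7^2 mod 127 = 98, hash=101+98 mod 127 = 72
Option D: s[5]='i'->'d', delta=(4-9)*7^0 mod 127 = 122, hash=101+122 mod 127 = 96
Option E: s[2]='e'->'h', delta=(8-5)*7^3 mod 127 = 13, hash=101+13 mod 127 = 114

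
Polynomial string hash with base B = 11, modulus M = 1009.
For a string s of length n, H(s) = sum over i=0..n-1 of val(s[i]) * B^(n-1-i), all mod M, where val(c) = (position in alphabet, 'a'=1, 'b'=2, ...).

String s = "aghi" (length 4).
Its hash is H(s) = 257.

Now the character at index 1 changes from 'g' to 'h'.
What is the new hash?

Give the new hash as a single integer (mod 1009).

val('g') = 7, val('h') = 8
Position k = 1, exponent = n-1-k = 2
B^2 mod M = 11^2 mod 1009 = 121
Delta = (8 - 7) * 121 mod 1009 = 121
New hash = (257 + 121) mod 1009 = 378

Answer: 378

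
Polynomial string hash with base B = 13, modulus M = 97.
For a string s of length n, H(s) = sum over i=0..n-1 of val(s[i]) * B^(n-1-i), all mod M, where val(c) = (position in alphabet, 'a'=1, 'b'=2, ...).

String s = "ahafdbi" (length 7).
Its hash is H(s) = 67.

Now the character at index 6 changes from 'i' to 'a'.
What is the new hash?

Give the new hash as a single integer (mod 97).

Answer: 59

Derivation:
val('i') = 9, val('a') = 1
Position k = 6, exponent = n-1-k = 0
B^0 mod M = 13^0 mod 97 = 1
Delta = (1 - 9) * 1 mod 97 = 89
New hash = (67 + 89) mod 97 = 59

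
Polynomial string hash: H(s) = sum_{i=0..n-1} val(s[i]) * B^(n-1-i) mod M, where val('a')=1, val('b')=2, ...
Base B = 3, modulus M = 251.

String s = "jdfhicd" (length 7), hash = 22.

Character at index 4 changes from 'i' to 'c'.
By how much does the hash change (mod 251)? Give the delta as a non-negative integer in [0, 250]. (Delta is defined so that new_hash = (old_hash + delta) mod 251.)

Delta formula: (val(new) - val(old)) * B^(n-1-k) mod M
  val('c') - val('i') = 3 - 9 = -6
  B^(n-1-k) = 3^2 mod 251 = 9
  Delta = -6 * 9 mod 251 = 197

Answer: 197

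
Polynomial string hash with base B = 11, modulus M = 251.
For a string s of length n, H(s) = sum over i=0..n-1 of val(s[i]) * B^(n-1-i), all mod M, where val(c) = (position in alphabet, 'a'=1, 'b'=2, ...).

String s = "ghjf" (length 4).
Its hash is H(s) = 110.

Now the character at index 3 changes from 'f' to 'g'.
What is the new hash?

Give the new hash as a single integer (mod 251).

val('f') = 6, val('g') = 7
Position k = 3, exponent = n-1-k = 0
B^0 mod M = 11^0 mod 251 = 1
Delta = (7 - 6) * 1 mod 251 = 1
New hash = (110 + 1) mod 251 = 111

Answer: 111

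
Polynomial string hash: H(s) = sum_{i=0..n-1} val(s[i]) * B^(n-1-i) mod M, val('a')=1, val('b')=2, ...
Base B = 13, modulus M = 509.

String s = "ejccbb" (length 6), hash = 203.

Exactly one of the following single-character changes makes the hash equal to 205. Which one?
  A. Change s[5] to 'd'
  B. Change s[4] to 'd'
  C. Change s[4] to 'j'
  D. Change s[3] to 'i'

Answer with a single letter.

Option A: s[5]='b'->'d', delta=(4-2)*13^0 mod 509 = 2, hash=203+2 mod 509 = 205 <-- target
Option B: s[4]='b'->'d', delta=(4-2)*13^1 mod 509 = 26, hash=203+26 mod 509 = 229
Option C: s[4]='b'->'j', delta=(10-2)*13^1 mod 509 = 104, hash=203+104 mod 509 = 307
Option D: s[3]='c'->'i', delta=(9-3)*13^2 mod 509 = 505, hash=203+505 mod 509 = 199

Answer: A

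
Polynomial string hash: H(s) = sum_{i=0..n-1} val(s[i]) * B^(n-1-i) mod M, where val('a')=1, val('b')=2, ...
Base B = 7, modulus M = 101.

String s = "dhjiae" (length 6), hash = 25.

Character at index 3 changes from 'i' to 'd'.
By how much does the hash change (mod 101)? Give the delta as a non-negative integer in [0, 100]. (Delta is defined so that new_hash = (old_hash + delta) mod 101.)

Delta formula: (val(new) - val(old)) * B^(n-1-k) mod M
  val('d') - val('i') = 4 - 9 = -5
  B^(n-1-k) = 7^2 mod 101 = 49
  Delta = -5 * 49 mod 101 = 58

Answer: 58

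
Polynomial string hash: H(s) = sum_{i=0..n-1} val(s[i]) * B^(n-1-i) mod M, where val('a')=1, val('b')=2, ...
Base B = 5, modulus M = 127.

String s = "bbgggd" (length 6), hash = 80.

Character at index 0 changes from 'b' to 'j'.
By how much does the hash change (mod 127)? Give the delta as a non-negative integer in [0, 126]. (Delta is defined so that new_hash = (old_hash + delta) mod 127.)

Answer: 108

Derivation:
Delta formula: (val(new) - val(old)) * B^(n-1-k) mod M
  val('j') - val('b') = 10 - 2 = 8
  B^(n-1-k) = 5^5 mod 127 = 77
  Delta = 8 * 77 mod 127 = 108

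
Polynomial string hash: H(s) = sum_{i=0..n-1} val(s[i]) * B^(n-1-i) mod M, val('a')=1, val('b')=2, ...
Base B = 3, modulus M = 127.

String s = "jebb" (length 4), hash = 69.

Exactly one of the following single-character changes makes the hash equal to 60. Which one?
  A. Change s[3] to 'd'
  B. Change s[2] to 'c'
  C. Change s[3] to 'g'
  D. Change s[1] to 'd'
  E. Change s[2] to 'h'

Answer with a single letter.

Option A: s[3]='b'->'d', delta=(4-2)*3^0 mod 127 = 2, hash=69+2 mod 127 = 71
Option B: s[2]='b'->'c', delta=(3-2)*3^1 mod 127 = 3, hash=69+3 mod 127 = 72
Option C: s[3]='b'->'g', delta=(7-2)*3^0 mod 127 = 5, hash=69+5 mod 127 = 74
Option D: s[1]='e'->'d', delta=(4-5)*3^2 mod 127 = 118, hash=69+118 mod 127 = 60 <-- target
Option E: s[2]='b'->'h', delta=(8-2)*3^1 mod 127 = 18, hash=69+18 mod 127 = 87

Answer: D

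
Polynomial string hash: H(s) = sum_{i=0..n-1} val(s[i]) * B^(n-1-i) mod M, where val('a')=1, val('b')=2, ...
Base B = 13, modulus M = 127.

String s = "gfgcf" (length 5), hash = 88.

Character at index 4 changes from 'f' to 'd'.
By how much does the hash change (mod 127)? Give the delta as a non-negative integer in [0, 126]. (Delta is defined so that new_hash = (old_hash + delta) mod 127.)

Answer: 125

Derivation:
Delta formula: (val(new) - val(old)) * B^(n-1-k) mod M
  val('d') - val('f') = 4 - 6 = -2
  B^(n-1-k) = 13^0 mod 127 = 1
  Delta = -2 * 1 mod 127 = 125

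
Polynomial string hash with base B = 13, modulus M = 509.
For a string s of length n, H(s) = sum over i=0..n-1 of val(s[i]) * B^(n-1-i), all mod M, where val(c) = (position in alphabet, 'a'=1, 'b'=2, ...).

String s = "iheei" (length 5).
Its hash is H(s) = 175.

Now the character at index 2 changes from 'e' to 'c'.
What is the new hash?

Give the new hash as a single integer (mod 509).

Answer: 346

Derivation:
val('e') = 5, val('c') = 3
Position k = 2, exponent = n-1-k = 2
B^2 mod M = 13^2 mod 509 = 169
Delta = (3 - 5) * 169 mod 509 = 171
New hash = (175 + 171) mod 509 = 346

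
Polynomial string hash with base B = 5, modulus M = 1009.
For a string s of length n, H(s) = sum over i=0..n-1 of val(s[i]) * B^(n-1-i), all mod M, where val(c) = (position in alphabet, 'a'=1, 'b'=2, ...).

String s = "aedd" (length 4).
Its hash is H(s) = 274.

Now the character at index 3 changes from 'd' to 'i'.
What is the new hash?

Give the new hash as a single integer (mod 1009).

val('d') = 4, val('i') = 9
Position k = 3, exponent = n-1-k = 0
B^0 mod M = 5^0 mod 1009 = 1
Delta = (9 - 4) * 1 mod 1009 = 5
New hash = (274 + 5) mod 1009 = 279

Answer: 279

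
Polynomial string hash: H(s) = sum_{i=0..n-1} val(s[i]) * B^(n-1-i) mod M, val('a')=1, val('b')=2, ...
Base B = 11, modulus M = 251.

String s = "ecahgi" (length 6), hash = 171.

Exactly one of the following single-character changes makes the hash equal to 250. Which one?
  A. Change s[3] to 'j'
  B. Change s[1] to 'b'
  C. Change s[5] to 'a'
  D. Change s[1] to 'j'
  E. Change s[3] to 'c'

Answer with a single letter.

Option A: s[3]='h'->'j', delta=(10-8)*11^2 mod 251 = 242, hash=171+242 mod 251 = 162
Option B: s[1]='c'->'b', delta=(2-3)*11^4 mod 251 = 168, hash=171+168 mod 251 = 88
Option C: s[5]='i'->'a', delta=(1-9)*11^0 mod 251 = 243, hash=171+243 mod 251 = 163
Option D: s[1]='c'->'j', delta=(10-3)*11^4 mod 251 = 79, hash=171+79 mod 251 = 250 <-- target
Option E: s[3]='h'->'c', delta=(3-8)*11^2 mod 251 = 148, hash=171+148 mod 251 = 68

Answer: D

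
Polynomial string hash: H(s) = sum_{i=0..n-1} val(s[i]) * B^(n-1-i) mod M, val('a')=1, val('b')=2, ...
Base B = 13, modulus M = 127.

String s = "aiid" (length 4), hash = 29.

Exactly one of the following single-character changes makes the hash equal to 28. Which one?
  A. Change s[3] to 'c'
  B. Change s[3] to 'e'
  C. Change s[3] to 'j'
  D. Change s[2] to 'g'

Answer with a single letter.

Answer: A

Derivation:
Option A: s[3]='d'->'c', delta=(3-4)*13^0 mod 127 = 126, hash=29+126 mod 127 = 28 <-- target
Option B: s[3]='d'->'e', delta=(5-4)*13^0 mod 127 = 1, hash=29+1 mod 127 = 30
Option C: s[3]='d'->'j', delta=(10-4)*13^0 mod 127 = 6, hash=29+6 mod 127 = 35
Option D: s[2]='i'->'g', delta=(7-9)*13^1 mod 127 = 101, hash=29+101 mod 127 = 3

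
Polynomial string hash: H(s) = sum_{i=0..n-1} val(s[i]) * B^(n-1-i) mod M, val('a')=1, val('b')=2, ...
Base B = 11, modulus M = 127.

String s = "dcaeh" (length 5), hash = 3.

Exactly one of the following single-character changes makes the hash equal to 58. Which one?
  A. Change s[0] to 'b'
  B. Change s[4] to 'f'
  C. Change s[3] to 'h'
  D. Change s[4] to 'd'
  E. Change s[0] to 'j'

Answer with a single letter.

Option A: s[0]='d'->'b', delta=(2-4)*11^4 mod 127 = 55, hash=3+55 mod 127 = 58 <-- target
Option B: s[4]='h'->'f', delta=(6-8)*11^0 mod 127 = 125, hash=3+125 mod 127 = 1
Option C: s[3]='e'->'h', delta=(8-5)*11^1 mod 127 = 33, hash=3+33 mod 127 = 36
Option D: s[4]='h'->'d', delta=(4-8)*11^0 mod 127 = 123, hash=3+123 mod 127 = 126
Option E: s[0]='d'->'j', delta=(10-4)*11^4 mod 127 = 89, hash=3+89 mod 127 = 92

Answer: A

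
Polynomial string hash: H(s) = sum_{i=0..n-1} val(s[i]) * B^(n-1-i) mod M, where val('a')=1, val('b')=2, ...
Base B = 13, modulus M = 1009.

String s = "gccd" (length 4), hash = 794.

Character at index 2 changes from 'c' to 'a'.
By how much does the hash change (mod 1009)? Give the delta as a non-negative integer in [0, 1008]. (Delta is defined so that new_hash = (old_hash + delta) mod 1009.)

Answer: 983

Derivation:
Delta formula: (val(new) - val(old)) * B^(n-1-k) mod M
  val('a') - val('c') = 1 - 3 = -2
  B^(n-1-k) = 13^1 mod 1009 = 13
  Delta = -2 * 13 mod 1009 = 983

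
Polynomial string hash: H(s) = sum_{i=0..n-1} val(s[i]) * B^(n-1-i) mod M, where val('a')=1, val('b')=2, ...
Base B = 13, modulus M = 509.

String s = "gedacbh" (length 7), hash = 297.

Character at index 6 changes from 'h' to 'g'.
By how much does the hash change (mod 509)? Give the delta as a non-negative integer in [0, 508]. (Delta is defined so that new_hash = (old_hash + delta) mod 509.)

Answer: 508

Derivation:
Delta formula: (val(new) - val(old)) * B^(n-1-k) mod M
  val('g') - val('h') = 7 - 8 = -1
  B^(n-1-k) = 13^0 mod 509 = 1
  Delta = -1 * 1 mod 509 = 508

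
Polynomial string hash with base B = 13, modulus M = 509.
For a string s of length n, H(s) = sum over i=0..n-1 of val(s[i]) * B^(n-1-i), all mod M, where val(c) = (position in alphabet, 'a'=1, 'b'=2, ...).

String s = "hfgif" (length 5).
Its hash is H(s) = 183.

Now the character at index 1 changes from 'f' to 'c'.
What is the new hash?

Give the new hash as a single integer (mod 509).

Answer: 209

Derivation:
val('f') = 6, val('c') = 3
Position k = 1, exponent = n-1-k = 3
B^3 mod M = 13^3 mod 509 = 161
Delta = (3 - 6) * 161 mod 509 = 26
New hash = (183 + 26) mod 509 = 209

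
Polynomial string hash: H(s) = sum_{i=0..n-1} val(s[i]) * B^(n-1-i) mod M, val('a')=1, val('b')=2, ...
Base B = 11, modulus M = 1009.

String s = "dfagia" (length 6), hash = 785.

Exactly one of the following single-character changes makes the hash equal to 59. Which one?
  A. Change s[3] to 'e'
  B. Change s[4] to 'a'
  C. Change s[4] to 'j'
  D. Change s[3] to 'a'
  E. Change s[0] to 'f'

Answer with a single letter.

Option A: s[3]='g'->'e', delta=(5-7)*11^2 mod 1009 = 767, hash=785+767 mod 1009 = 543
Option B: s[4]='i'->'a', delta=(1-9)*11^1 mod 1009 = 921, hash=785+921 mod 1009 = 697
Option C: s[4]='i'->'j', delta=(10-9)*11^1 mod 1009 = 11, hash=785+11 mod 1009 = 796
Option D: s[3]='g'->'a', delta=(1-7)*11^2 mod 1009 = 283, hash=785+283 mod 1009 = 59 <-- target
Option E: s[0]='d'->'f', delta=(6-4)*11^5 mod 1009 = 231, hash=785+231 mod 1009 = 7

Answer: D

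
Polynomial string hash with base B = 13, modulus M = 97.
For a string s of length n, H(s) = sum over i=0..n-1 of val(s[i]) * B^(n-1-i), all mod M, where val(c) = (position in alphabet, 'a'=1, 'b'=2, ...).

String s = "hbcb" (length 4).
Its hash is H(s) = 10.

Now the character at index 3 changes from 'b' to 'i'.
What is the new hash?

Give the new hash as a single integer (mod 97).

Answer: 17

Derivation:
val('b') = 2, val('i') = 9
Position k = 3, exponent = n-1-k = 0
B^0 mod M = 13^0 mod 97 = 1
Delta = (9 - 2) * 1 mod 97 = 7
New hash = (10 + 7) mod 97 = 17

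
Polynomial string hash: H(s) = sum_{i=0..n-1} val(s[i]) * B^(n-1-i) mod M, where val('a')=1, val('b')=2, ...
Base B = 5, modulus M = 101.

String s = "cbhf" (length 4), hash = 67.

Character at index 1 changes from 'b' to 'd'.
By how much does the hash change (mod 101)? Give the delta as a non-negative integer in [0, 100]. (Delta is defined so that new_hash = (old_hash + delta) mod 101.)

Delta formula: (val(new) - val(old)) * B^(n-1-k) mod M
  val('d') - val('b') = 4 - 2 = 2
  B^(n-1-k) = 5^2 mod 101 = 25
  Delta = 2 * 25 mod 101 = 50

Answer: 50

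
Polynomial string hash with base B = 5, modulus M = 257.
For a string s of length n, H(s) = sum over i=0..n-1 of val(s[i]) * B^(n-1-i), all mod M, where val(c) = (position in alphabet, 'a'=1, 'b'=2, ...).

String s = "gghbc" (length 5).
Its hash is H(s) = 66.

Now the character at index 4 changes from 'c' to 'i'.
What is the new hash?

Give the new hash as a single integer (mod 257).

val('c') = 3, val('i') = 9
Position k = 4, exponent = n-1-k = 0
B^0 mod M = 5^0 mod 257 = 1
Delta = (9 - 3) * 1 mod 257 = 6
New hash = (66 + 6) mod 257 = 72

Answer: 72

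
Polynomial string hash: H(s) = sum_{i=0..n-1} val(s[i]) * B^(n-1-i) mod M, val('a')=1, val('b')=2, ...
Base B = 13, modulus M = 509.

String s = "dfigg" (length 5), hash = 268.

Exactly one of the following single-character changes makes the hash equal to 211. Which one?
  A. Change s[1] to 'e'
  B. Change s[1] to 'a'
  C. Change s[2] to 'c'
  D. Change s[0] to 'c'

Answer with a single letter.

Option A: s[1]='f'->'e', delta=(5-6)*13^3 mod 509 = 348, hash=268+348 mod 509 = 107
Option B: s[1]='f'->'a', delta=(1-6)*13^3 mod 509 = 213, hash=268+213 mod 509 = 481
Option C: s[2]='i'->'c', delta=(3-9)*13^2 mod 509 = 4, hash=268+4 mod 509 = 272
Option D: s[0]='d'->'c', delta=(3-4)*13^4 mod 509 = 452, hash=268+452 mod 509 = 211 <-- target

Answer: D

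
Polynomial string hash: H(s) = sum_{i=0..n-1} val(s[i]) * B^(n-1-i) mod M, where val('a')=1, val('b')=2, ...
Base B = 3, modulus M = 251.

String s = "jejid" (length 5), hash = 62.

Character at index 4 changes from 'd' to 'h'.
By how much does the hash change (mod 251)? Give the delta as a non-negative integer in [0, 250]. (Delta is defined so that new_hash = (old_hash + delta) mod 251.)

Answer: 4

Derivation:
Delta formula: (val(new) - val(old)) * B^(n-1-k) mod M
  val('h') - val('d') = 8 - 4 = 4
  B^(n-1-k) = 3^0 mod 251 = 1
  Delta = 4 * 1 mod 251 = 4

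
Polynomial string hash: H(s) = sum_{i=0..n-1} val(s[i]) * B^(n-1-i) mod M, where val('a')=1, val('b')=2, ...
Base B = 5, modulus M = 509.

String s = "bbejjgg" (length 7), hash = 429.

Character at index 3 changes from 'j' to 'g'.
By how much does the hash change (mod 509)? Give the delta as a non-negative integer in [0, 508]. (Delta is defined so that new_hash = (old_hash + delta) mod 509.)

Answer: 134

Derivation:
Delta formula: (val(new) - val(old)) * B^(n-1-k) mod M
  val('g') - val('j') = 7 - 10 = -3
  B^(n-1-k) = 5^3 mod 509 = 125
  Delta = -3 * 125 mod 509 = 134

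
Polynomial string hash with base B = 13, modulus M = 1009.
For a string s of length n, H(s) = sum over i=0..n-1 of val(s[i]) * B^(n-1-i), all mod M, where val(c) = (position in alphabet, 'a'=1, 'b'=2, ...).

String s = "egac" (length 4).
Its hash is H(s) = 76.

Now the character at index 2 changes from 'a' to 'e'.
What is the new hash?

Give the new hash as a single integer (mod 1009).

val('a') = 1, val('e') = 5
Position k = 2, exponent = n-1-k = 1
B^1 mod M = 13^1 mod 1009 = 13
Delta = (5 - 1) * 13 mod 1009 = 52
New hash = (76 + 52) mod 1009 = 128

Answer: 128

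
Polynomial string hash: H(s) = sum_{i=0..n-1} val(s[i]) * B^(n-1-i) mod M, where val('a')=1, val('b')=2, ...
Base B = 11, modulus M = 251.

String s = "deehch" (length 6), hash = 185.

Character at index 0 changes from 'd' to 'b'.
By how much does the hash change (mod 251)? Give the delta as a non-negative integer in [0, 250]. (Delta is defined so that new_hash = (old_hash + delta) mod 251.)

Delta formula: (val(new) - val(old)) * B^(n-1-k) mod M
  val('b') - val('d') = 2 - 4 = -2
  B^(n-1-k) = 11^5 mod 251 = 160
  Delta = -2 * 160 mod 251 = 182

Answer: 182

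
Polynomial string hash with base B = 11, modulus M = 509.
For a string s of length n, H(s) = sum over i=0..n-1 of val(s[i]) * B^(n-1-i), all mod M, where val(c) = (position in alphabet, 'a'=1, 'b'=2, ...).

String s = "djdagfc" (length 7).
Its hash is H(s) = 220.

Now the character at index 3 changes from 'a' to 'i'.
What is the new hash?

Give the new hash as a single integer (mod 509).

val('a') = 1, val('i') = 9
Position k = 3, exponent = n-1-k = 3
B^3 mod M = 11^3 mod 509 = 313
Delta = (9 - 1) * 313 mod 509 = 468
New hash = (220 + 468) mod 509 = 179

Answer: 179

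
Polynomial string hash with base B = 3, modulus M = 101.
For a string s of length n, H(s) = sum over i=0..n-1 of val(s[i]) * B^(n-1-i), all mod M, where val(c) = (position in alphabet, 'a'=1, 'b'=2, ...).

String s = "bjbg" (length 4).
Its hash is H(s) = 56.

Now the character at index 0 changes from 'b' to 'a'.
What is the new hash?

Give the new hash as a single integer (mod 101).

val('b') = 2, val('a') = 1
Position k = 0, exponent = n-1-k = 3
B^3 mod M = 3^3 mod 101 = 27
Delta = (1 - 2) * 27 mod 101 = 74
New hash = (56 + 74) mod 101 = 29

Answer: 29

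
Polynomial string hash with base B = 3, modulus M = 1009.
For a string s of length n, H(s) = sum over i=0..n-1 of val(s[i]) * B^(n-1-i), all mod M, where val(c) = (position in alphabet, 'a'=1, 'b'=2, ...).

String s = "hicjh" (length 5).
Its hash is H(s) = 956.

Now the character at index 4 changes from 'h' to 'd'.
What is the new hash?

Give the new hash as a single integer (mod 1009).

val('h') = 8, val('d') = 4
Position k = 4, exponent = n-1-k = 0
B^0 mod M = 3^0 mod 1009 = 1
Delta = (4 - 8) * 1 mod 1009 = 1005
New hash = (956 + 1005) mod 1009 = 952

Answer: 952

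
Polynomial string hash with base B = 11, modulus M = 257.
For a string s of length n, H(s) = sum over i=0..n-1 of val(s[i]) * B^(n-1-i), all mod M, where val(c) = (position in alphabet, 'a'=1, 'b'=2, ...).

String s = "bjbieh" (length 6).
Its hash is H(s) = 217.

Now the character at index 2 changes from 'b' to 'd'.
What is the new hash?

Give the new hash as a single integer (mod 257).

Answer: 52

Derivation:
val('b') = 2, val('d') = 4
Position k = 2, exponent = n-1-k = 3
B^3 mod M = 11^3 mod 257 = 46
Delta = (4 - 2) * 46 mod 257 = 92
New hash = (217 + 92) mod 257 = 52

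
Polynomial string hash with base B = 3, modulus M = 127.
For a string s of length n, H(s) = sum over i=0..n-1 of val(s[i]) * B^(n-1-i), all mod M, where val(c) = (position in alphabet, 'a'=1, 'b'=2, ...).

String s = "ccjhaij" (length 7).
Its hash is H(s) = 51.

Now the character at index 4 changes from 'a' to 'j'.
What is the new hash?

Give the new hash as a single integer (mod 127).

Answer: 5

Derivation:
val('a') = 1, val('j') = 10
Position k = 4, exponent = n-1-k = 2
B^2 mod M = 3^2 mod 127 = 9
Delta = (10 - 1) * 9 mod 127 = 81
New hash = (51 + 81) mod 127 = 5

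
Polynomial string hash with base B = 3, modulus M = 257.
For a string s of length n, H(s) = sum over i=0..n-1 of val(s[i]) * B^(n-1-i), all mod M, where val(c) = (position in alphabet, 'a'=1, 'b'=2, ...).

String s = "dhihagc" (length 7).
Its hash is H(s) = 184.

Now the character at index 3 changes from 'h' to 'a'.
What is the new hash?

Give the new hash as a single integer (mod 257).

Answer: 252

Derivation:
val('h') = 8, val('a') = 1
Position k = 3, exponent = n-1-k = 3
B^3 mod M = 3^3 mod 257 = 27
Delta = (1 - 8) * 27 mod 257 = 68
New hash = (184 + 68) mod 257 = 252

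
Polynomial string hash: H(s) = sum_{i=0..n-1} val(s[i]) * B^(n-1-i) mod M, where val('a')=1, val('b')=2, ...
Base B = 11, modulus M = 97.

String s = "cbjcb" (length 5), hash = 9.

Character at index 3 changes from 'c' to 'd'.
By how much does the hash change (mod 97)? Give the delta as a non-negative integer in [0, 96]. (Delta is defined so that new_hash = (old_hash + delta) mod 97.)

Delta formula: (val(new) - val(old)) * B^(n-1-k) mod M
  val('d') - val('c') = 4 - 3 = 1
  B^(n-1-k) = 11^1 mod 97 = 11
  Delta = 1 * 11 mod 97 = 11

Answer: 11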